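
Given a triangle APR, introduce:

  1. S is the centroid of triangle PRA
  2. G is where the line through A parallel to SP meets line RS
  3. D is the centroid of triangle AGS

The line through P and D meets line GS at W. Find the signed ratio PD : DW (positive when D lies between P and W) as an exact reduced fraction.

PD:DW = -4

Work in coordinates with A = (0, 0), P = (1, 0), R = (0, 1).
1. S is the centroid of triangle PRA ⇒ S = (1/3, 1/3)
2. G is where the line through A parallel to SP meets line RS ⇒ G = (2/3, -1/3)
3. D is the centroid of triangle AGS ⇒ D = (1/3, 0)
line PD meets GS at W = (1/2, 0)
D = P + t·(W−P) with t = 4/3, so PD:DW = 4/3:-1/3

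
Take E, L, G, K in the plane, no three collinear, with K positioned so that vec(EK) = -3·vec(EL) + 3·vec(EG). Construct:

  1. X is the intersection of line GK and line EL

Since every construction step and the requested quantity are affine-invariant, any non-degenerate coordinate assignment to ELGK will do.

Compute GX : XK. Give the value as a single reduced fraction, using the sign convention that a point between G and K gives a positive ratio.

Set E = (0, 0), L = (1, 0), G = (0, 1), K = (-3, 3); any affine frame gives the same invariant.
1. X is the intersection of line GK and line EL ⇒ X = (3/2, 0)
X = G + t·(K−G) with t = -1/2, so GX:XK = t:(1−t) = -1/2:3/2

GX:XK = -1/3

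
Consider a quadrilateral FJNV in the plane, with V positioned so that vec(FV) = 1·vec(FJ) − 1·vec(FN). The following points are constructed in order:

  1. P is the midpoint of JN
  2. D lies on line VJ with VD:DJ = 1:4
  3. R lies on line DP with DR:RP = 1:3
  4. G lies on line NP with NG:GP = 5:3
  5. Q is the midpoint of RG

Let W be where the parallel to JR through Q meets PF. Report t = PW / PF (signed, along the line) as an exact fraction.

t = -15/28

Set F = (0, 0), J = (1, 0), N = (0, 1), V = (1, -1); any affine frame gives the same invariant.
1. P is the midpoint of JN ⇒ P = (1/2, 1/2)
2. D lies on line VJ with VD:DJ = 1:4 ⇒ D = (1, -4/5)
3. R lies on line DP with DR:RP = 1:3 ⇒ R = (7/8, -19/40)
4. G lies on line NP with NG:GP = 5:3 ⇒ G = (5/16, 11/16)
5. Q is the midpoint of RG ⇒ Q = (19/32, 17/160)
through Q parallel to JR: direction (-1/8, -19/40); meets PF at W = (43/56, 43/56)
W = P + t·(F−P) with t = -15/28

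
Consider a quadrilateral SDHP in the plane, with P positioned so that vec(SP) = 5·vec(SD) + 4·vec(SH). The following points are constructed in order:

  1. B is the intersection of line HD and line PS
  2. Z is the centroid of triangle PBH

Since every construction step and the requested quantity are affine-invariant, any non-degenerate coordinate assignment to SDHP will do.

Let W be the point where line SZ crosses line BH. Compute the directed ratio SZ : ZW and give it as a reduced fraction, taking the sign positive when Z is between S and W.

Work in coordinates with S = (0, 0), D = (1, 0), H = (0, 1), P = (5, 4).
1. B is the intersection of line HD and line PS ⇒ B = (5/9, 4/9)
2. Z is the centroid of triangle PBH ⇒ Z = (50/27, 49/27)
line SZ meets BH at W = (50/99, 49/99)
Z = S + t·(W−S) with t = 11/3, so SZ:ZW = 11/3:-8/3

SZ:ZW = -11/8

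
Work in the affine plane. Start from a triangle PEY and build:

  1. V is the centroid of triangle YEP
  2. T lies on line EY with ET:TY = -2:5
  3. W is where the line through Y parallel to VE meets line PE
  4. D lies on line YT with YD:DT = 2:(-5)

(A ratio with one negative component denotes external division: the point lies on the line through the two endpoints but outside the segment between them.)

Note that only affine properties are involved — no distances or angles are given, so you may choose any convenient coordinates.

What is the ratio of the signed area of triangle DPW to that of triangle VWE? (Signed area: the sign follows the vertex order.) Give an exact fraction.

[DPW]:[VWE] = -38/3

Assign P = (0, 0), E = (1, 0), Y = (0, 1) — the answer is frame-independent, so this choice is without loss of generality.
1. V is the centroid of triangle YEP ⇒ V = (1/3, 1/3)
2. T lies on line EY with ET:TY = -2:5 ⇒ T = (5/3, -2/3)
3. W is where the line through Y parallel to VE meets line PE ⇒ W = (2, 0)
4. D lies on line YT with YD:DT = 2:(-5) ⇒ D = (-10/9, 19/9)
2·[DPW] = 38/9, 2·[VWE] = -1/3
[DPW]:[VWE] = 38/9:-1/3 = -38/3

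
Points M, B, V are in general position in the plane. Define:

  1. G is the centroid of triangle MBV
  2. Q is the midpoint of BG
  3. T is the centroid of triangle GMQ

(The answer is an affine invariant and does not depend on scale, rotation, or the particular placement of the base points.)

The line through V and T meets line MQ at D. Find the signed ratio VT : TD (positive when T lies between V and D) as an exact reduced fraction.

Set M = (0, 0), B = (1, 0), V = (0, 1); any affine frame gives the same invariant.
1. G is the centroid of triangle MBV ⇒ G = (1/3, 1/3)
2. Q is the midpoint of BG ⇒ Q = (2/3, 1/6)
3. T is the centroid of triangle GMQ ⇒ T = (1/3, 1/6)
line VT meets MQ at D = (4/11, 1/11)
T = V + t·(D−V) with t = 11/12, so VT:TD = 11/12:1/12

VT:TD = 11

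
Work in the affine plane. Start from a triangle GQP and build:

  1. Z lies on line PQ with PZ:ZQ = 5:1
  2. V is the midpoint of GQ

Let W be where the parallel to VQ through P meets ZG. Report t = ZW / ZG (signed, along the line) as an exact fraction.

Choose coordinates G = (0, 0), Q = (1, 0), P = (0, 1).
1. Z lies on line PQ with PZ:ZQ = 5:1 ⇒ Z = (5/6, 1/6)
2. V is the midpoint of GQ ⇒ V = (1/2, 0)
through P parallel to VQ: direction (1/2, 0); meets ZG at W = (5, 1)
W = Z + t·(G−Z) with t = -5

t = -5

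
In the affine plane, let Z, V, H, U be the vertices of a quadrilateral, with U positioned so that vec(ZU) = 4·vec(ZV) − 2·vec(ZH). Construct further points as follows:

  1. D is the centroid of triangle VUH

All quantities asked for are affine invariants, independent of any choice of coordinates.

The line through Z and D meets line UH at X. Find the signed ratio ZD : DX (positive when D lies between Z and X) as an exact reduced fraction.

ZD:DX = 11

Choose coordinates Z = (0, 0), V = (1, 0), H = (0, 1), U = (4, -2).
1. D is the centroid of triangle VUH ⇒ D = (5/3, -1/3)
line ZD meets UH at X = (20/11, -4/11)
D = Z + t·(X−Z) with t = 11/12, so ZD:DX = 11/12:1/12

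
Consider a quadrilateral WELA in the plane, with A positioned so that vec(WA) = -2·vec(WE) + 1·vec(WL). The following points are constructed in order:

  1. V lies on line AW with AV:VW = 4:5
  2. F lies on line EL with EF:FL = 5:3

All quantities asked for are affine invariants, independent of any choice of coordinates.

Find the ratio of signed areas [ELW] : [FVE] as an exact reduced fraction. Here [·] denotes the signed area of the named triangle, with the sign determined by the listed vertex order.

[ELW]:[FVE] = 36/35

Set W = (0, 0), E = (1, 0), L = (0, 1), A = (-2, 1); any affine frame gives the same invariant.
1. V lies on line AW with AV:VW = 4:5 ⇒ V = (-10/9, 5/9)
2. F lies on line EL with EF:FL = 5:3 ⇒ F = (3/8, 5/8)
2·[ELW] = 1, 2·[FVE] = 35/36
[ELW]:[FVE] = 1:35/36 = 36/35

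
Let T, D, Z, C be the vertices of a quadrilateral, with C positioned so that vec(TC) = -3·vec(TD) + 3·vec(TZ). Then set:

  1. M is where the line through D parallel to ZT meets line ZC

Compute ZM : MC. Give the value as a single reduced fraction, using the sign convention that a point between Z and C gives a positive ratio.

Set T = (0, 0), D = (1, 0), Z = (0, 1), C = (-3, 3); any affine frame gives the same invariant.
1. M is where the line through D parallel to ZT meets line ZC ⇒ M = (1, 1/3)
M = Z + t·(C−Z) with t = -1/3, so ZM:MC = t:(1−t) = -1/3:4/3

ZM:MC = -1/4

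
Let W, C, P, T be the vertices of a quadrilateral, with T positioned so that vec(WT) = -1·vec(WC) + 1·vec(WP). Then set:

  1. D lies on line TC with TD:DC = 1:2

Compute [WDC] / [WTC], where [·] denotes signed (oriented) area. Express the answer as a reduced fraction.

[WDC]:[WTC] = 2/3

Assign W = (0, 0), C = (1, 0), P = (0, 1), T = (-1, 1) — the answer is frame-independent, so this choice is without loss of generality.
1. D lies on line TC with TD:DC = 1:2 ⇒ D = (-1/3, 2/3)
2·[WDC] = -2/3, 2·[WTC] = -1
[WDC]:[WTC] = -2/3:-1 = 2/3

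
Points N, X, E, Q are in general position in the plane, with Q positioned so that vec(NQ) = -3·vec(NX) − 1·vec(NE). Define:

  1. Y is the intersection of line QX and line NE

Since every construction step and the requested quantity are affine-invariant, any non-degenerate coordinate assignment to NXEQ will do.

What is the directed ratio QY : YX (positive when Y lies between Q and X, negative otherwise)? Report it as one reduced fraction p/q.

QY:YX = 3

Set N = (0, 0), X = (1, 0), E = (0, 1), Q = (-3, -1); any affine frame gives the same invariant.
1. Y is the intersection of line QX and line NE ⇒ Y = (0, -1/4)
Y = Q + t·(X−Q) with t = 3/4, so QY:YX = t:(1−t) = 3/4:1/4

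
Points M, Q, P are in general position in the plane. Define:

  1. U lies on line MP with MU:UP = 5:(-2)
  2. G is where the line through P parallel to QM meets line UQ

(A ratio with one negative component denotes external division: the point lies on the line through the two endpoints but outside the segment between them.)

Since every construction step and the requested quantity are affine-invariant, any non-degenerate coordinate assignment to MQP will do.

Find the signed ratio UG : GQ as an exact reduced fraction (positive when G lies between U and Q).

UG:GQ = 2/3

Choose coordinates M = (0, 0), Q = (1, 0), P = (0, 1).
1. U lies on line MP with MU:UP = 5:(-2) ⇒ U = (0, 5/3)
2. G is where the line through P parallel to QM meets line UQ ⇒ G = (2/5, 1)
G = U + t·(Q−U) with t = 2/5, so UG:GQ = t:(1−t) = 2/5:3/5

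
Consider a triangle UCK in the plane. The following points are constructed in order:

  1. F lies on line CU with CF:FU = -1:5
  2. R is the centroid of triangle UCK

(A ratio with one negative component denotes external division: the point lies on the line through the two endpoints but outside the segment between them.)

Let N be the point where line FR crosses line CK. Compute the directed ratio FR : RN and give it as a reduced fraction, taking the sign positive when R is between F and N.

FR:RN = -7/4

Work in coordinates with U = (0, 0), C = (1, 0), K = (0, 1).
1. F lies on line CU with CF:FU = -1:5 ⇒ F = (5/4, 0)
2. R is the centroid of triangle UCK ⇒ R = (1/3, 1/3)
line FR meets CK at N = (6/7, 1/7)
R = F + t·(N−F) with t = 7/3, so FR:RN = 7/3:-4/3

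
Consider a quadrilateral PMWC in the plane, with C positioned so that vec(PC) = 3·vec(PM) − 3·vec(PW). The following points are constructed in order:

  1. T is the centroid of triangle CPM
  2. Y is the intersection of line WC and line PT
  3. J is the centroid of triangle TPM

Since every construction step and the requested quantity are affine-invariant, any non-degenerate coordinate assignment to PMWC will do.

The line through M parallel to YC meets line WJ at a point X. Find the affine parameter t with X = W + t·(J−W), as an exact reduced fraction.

Assign P = (0, 0), M = (1, 0), W = (0, 1), C = (3, -3) — the answer is frame-independent, so this choice is without loss of generality.
1. T is the centroid of triangle CPM ⇒ T = (4/3, -1)
2. Y is the intersection of line WC and line PT ⇒ Y = (12/7, -9/7)
3. J is the centroid of triangle TPM ⇒ J = (7/9, -1/3)
through M parallel to YC: direction (9/7, -12/7); meets WJ at X = (-7/8, 5/2)
X = W + t·(J−W) with t = -9/8

t = -9/8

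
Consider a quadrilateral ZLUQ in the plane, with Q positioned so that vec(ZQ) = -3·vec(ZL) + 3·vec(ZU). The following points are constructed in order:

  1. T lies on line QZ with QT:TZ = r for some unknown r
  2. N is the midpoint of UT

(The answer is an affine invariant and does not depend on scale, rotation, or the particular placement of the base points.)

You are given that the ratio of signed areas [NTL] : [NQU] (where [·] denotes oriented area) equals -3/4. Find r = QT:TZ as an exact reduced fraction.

r = 4/5

Set Z = (0, 0), L = (1, 0), U = (0, 1), Q = (-3, 3); any affine frame gives the same invariant.
1. With QT:TZ = r, write λ = r/(r+1) so T = Q + λ·(Z−Q); T is affine-linear in λ
2. N is the midpoint of UT ⇒ N is an affine combination of earlier points and hence also affine-linear in λ
Every point depending on T is an affine combination of T and λ-independent points, so each such coordinate is linear in λ; the λ² term in each signed area is a multiple of (Z−Q)×(Z−Q) = 0, so 2·[NTL] and 2·[NQU] are each linear in λ. Evaluating at λ=0 and λ=1:
  2·[NTL] = 1/2,   2·[NQU] = -3/2·λ
So [NTL]:[NQU] = (1/2) / (-3/2·λ). Setting this equal to -3/4:
  1/2 = -3/4·(-3/2·λ)  ⇒  λ = 4/9
Then r = λ/(1−λ) = (4/9)/(5/9) = 4/5. Check: with r = 4/5, T = (-5/3, 5/3) and [NTL]:[NQU] = -3/4 as required.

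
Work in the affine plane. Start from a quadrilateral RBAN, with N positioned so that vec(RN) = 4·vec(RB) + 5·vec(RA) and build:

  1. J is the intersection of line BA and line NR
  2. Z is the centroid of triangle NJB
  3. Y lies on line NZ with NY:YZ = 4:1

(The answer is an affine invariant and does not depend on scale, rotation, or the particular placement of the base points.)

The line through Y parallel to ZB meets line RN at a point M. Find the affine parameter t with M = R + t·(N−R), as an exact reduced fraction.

Work in coordinates with R = (0, 0), B = (1, 0), A = (0, 1), N = (4, 5).
1. J is the intersection of line BA and line NR ⇒ J = (4/9, 5/9)
2. Z is the centroid of triangle NJB ⇒ Z = (49/27, 50/27)
3. Y lies on line NZ with NY:YZ = 4:1 ⇒ Y = (304/135, 67/27)
through Y parallel to ZB: direction (-22/27, -50/27); meets RN at M = (116/45, 29/9)
M = R + t·(N−R) with t = 29/45

t = 29/45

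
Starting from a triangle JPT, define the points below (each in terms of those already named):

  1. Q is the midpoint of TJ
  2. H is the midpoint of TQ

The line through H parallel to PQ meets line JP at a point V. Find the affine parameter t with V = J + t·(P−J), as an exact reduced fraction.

Set J = (0, 0), P = (1, 0), T = (0, 1); any affine frame gives the same invariant.
1. Q is the midpoint of TJ ⇒ Q = (0, 1/2)
2. H is the midpoint of TQ ⇒ H = (0, 3/4)
through H parallel to PQ: direction (-1, 1/2); meets JP at V = (3/2, 0)
V = J + t·(P−J) with t = 3/2

t = 3/2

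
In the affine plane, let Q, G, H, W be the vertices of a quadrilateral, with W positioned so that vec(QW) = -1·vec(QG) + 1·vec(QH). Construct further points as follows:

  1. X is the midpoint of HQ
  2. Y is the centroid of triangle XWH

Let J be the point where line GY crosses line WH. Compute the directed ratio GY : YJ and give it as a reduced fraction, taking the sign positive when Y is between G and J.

GY:YJ = 5

Work in coordinates with Q = (0, 0), G = (1, 0), H = (0, 1), W = (-1, 1).
1. X is the midpoint of HQ ⇒ X = (0, 1/2)
2. Y is the centroid of triangle XWH ⇒ Y = (-1/3, 5/6)
line GY meets WH at J = (-3/5, 1)
Y = G + t·(J−G) with t = 5/6, so GY:YJ = 5/6:1/6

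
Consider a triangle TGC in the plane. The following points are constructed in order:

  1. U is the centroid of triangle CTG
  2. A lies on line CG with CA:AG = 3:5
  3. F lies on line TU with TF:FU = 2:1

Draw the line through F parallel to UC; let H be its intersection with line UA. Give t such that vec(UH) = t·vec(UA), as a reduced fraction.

t = -8/9

Choose coordinates T = (0, 0), G = (1, 0), C = (0, 1).
1. U is the centroid of triangle CTG ⇒ U = (1/3, 1/3)
2. A lies on line CG with CA:AG = 3:5 ⇒ A = (3/8, 5/8)
3. F lies on line TU with TF:FU = 2:1 ⇒ F = (2/9, 2/9)
through F parallel to UC: direction (-1/3, 2/3); meets UA at H = (8/27, 2/27)
H = U + t·(A−U) with t = -8/9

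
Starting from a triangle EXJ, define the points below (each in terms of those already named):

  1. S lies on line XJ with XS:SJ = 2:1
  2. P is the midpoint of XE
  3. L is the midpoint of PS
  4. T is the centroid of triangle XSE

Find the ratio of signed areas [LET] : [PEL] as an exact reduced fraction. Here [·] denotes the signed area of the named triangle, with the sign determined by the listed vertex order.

Choose coordinates E = (0, 0), X = (1, 0), J = (0, 1).
1. S lies on line XJ with XS:SJ = 2:1 ⇒ S = (1/3, 2/3)
2. P is the midpoint of XE ⇒ P = (1/2, 0)
3. L is the midpoint of PS ⇒ L = (5/12, 1/3)
4. T is the centroid of triangle XSE ⇒ T = (4/9, 2/9)
2·[LET] = 1/18, 2·[PEL] = -1/6
[LET]:[PEL] = 1/18:-1/6 = -1/3

[LET]:[PEL] = -1/3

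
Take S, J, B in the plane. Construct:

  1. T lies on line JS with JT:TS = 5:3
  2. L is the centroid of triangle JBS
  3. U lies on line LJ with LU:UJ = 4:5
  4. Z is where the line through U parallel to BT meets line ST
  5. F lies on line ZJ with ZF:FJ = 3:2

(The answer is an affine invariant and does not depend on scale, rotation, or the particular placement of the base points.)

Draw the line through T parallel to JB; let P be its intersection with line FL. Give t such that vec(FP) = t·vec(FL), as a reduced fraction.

t = 109/46

Choose coordinates S = (0, 0), J = (1, 0), B = (0, 1).
1. T lies on line JS with JT:TS = 5:3 ⇒ T = (3/8, 0)
2. L is the centroid of triangle JBS ⇒ L = (1/3, 1/3)
3. U lies on line LJ with LU:UJ = 4:5 ⇒ U = (17/27, 5/27)
4. Z is where the line through U parallel to BT meets line ST ⇒ Z = (151/216, 0)
5. F lies on line ZJ with ZF:FJ = 3:2 ⇒ F = (95/108, 0)
through T parallel to JB: direction (-1, 1); meets FL at P = (-229/552, 109/138)
P = F + t·(L−F) with t = 109/46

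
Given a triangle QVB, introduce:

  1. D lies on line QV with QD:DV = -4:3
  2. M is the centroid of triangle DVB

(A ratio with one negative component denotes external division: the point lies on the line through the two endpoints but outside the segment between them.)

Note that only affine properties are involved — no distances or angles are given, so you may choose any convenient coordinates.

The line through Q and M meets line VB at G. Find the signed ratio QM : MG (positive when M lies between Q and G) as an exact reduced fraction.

Choose coordinates Q = (0, 0), V = (1, 0), B = (0, 1).
1. D lies on line QV with QD:DV = -4:3 ⇒ D = (4, 0)
2. M is the centroid of triangle DVB ⇒ M = (5/3, 1/3)
line QM meets VB at G = (5/6, 1/6)
M = Q + t·(G−Q) with t = 2, so QM:MG = 2:-1

QM:MG = -2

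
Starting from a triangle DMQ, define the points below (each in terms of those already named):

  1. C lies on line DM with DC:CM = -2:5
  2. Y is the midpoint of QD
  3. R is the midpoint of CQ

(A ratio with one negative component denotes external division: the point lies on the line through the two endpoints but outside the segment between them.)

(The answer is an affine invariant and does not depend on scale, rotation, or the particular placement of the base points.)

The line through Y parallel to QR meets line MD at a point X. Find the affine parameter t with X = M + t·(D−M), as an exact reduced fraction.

t = 4/3

Assign D = (0, 0), M = (1, 0), Q = (0, 1) — the answer is frame-independent, so this choice is without loss of generality.
1. C lies on line DM with DC:CM = -2:5 ⇒ C = (-2/3, 0)
2. Y is the midpoint of QD ⇒ Y = (0, 1/2)
3. R is the midpoint of CQ ⇒ R = (-1/3, 1/2)
through Y parallel to QR: direction (-1/3, -1/2); meets MD at X = (-1/3, 0)
X = M + t·(D−M) with t = 4/3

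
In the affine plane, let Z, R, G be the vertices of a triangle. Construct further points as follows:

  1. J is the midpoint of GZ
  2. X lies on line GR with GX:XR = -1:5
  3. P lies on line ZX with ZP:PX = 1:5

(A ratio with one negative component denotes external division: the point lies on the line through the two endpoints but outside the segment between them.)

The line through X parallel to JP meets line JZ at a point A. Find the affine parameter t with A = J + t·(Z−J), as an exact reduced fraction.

t = -5

Work in coordinates with Z = (0, 0), R = (1, 0), G = (0, 1).
1. J is the midpoint of GZ ⇒ J = (0, 1/2)
2. X lies on line GR with GX:XR = -1:5 ⇒ X = (-1/4, 5/4)
3. P lies on line ZX with ZP:PX = 1:5 ⇒ P = (-1/24, 5/24)
through X parallel to JP: direction (-1/24, -7/24); meets JZ at A = (0, 3)
A = J + t·(Z−J) with t = -5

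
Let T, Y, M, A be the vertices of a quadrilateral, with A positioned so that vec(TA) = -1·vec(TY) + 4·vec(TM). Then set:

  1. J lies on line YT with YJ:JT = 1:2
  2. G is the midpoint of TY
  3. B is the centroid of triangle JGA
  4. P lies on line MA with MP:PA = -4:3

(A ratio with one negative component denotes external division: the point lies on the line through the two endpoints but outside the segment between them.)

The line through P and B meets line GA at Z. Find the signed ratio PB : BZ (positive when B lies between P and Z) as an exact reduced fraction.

PB:BZ = 23/4

Choose coordinates T = (0, 0), Y = (1, 0), M = (0, 1), A = (-1, 4).
1. J lies on line YT with YJ:JT = 1:2 ⇒ J = (2/3, 0)
2. G is the midpoint of TY ⇒ G = (1/2, 0)
3. B is the centroid of triangle JGA ⇒ B = (1/18, 4/3)
4. P lies on line MA with MP:PA = -4:3 ⇒ P = (-4, 13)
line PB meets GA at Z = (35/46, -16/23)
B = P + t·(Z−P) with t = 23/27, so PB:BZ = 23/27:4/27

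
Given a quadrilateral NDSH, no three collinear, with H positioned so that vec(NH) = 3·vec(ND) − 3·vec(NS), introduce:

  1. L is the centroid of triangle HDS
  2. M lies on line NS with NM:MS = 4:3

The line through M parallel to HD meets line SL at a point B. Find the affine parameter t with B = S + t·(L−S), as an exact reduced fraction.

t = -9/7

Choose coordinates N = (0, 0), D = (1, 0), S = (0, 1), H = (3, -3).
1. L is the centroid of triangle HDS ⇒ L = (4/3, -2/3)
2. M lies on line NS with NM:MS = 4:3 ⇒ M = (0, 4/7)
through M parallel to HD: direction (-2, 3); meets SL at B = (-12/7, 22/7)
B = S + t·(L−S) with t = -9/7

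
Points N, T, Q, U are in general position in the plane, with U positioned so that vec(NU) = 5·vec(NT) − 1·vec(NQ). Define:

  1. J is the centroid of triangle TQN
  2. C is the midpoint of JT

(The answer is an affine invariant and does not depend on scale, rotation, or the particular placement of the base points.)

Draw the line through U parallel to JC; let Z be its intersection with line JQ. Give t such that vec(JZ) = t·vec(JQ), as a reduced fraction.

t = 2

Choose coordinates N = (0, 0), T = (1, 0), Q = (0, 1), U = (5, -1).
1. J is the centroid of triangle TQN ⇒ J = (1/3, 1/3)
2. C is the midpoint of JT ⇒ C = (2/3, 1/6)
through U parallel to JC: direction (1/3, -1/6); meets JQ at Z = (-1/3, 5/3)
Z = J + t·(Q−J) with t = 2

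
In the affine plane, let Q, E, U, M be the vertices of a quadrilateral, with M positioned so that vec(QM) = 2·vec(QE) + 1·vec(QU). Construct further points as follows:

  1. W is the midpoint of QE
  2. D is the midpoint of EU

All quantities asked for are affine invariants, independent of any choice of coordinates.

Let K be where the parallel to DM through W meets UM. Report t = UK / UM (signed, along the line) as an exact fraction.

Work in coordinates with Q = (0, 0), E = (1, 0), U = (0, 1), M = (2, 1).
1. W is the midpoint of QE ⇒ W = (1/2, 0)
2. D is the midpoint of EU ⇒ D = (1/2, 1/2)
through W parallel to DM: direction (3/2, 1/2); meets UM at K = (7/2, 1)
K = U + t·(M−U) with t = 7/4

t = 7/4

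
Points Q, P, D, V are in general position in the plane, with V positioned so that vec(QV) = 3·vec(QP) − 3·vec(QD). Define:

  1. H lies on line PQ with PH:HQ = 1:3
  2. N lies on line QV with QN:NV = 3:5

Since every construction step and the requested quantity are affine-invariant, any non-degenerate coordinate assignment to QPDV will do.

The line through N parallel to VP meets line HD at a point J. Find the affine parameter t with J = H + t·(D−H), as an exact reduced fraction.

t = 9/2

Set Q = (0, 0), P = (1, 0), D = (0, 1), V = (3, -3); any affine frame gives the same invariant.
1. H lies on line PQ with PH:HQ = 1:3 ⇒ H = (3/4, 0)
2. N lies on line QV with QN:NV = 3:5 ⇒ N = (9/8, -9/8)
through N parallel to VP: direction (-2, 3); meets HD at J = (-21/8, 9/2)
J = H + t·(D−H) with t = 9/2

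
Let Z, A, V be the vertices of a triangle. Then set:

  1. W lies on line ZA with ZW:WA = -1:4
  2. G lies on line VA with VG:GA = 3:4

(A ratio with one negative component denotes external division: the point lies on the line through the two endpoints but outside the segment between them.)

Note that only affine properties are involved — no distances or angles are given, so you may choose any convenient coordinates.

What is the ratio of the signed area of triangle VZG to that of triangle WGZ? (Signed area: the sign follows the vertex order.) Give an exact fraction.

Set Z = (0, 0), A = (1, 0), V = (0, 1); any affine frame gives the same invariant.
1. W lies on line ZA with ZW:WA = -1:4 ⇒ W = (-1/3, 0)
2. G lies on line VA with VG:GA = 3:4 ⇒ G = (3/7, 4/7)
2·[VZG] = 3/7, 2·[WGZ] = -4/21
[VZG]:[WGZ] = 3/7:-4/21 = -9/4

[VZG]:[WGZ] = -9/4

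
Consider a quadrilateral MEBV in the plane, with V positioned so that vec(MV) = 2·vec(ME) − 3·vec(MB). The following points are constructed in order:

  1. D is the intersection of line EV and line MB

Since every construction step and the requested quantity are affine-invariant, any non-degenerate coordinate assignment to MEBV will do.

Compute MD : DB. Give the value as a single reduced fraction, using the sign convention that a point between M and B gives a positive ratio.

MD:DB = -3/2

Set M = (0, 0), E = (1, 0), B = (0, 1), V = (2, -3); any affine frame gives the same invariant.
1. D is the intersection of line EV and line MB ⇒ D = (0, 3)
D = M + t·(B−M) with t = 3, so MD:DB = t:(1−t) = 3:-2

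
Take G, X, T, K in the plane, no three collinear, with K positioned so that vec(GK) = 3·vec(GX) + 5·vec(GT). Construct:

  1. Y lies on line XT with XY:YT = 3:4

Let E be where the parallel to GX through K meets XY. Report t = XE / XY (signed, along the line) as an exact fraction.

Assign G = (0, 0), X = (1, 0), T = (0, 1), K = (3, 5) — the answer is frame-independent, so this choice is without loss of generality.
1. Y lies on line XT with XY:YT = 3:4 ⇒ Y = (4/7, 3/7)
through K parallel to GX: direction (1, 0); meets XY at E = (-4, 5)
E = X + t·(Y−X) with t = 35/3

t = 35/3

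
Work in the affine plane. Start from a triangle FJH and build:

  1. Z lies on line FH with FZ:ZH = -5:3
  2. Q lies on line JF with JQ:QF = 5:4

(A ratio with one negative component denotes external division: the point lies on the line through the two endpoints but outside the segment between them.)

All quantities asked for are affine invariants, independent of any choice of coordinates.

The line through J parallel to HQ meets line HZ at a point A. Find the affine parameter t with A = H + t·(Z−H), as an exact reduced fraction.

t = 5/6

Set F = (0, 0), J = (1, 0), H = (0, 1); any affine frame gives the same invariant.
1. Z lies on line FH with FZ:ZH = -5:3 ⇒ Z = (0, 5/2)
2. Q lies on line JF with JQ:QF = 5:4 ⇒ Q = (4/9, 0)
through J parallel to HQ: direction (4/9, -1); meets HZ at A = (0, 9/4)
A = H + t·(Z−H) with t = 5/6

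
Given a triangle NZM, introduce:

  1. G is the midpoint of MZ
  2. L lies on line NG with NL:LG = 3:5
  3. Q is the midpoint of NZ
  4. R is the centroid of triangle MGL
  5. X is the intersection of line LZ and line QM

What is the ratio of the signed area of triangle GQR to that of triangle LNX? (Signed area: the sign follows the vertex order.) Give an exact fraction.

Choose coordinates N = (0, 0), Z = (1, 0), M = (0, 1).
1. G is the midpoint of MZ ⇒ G = (1/2, 1/2)
2. L lies on line NG with NL:LG = 3:5 ⇒ L = (3/16, 3/16)
3. Q is the midpoint of NZ ⇒ Q = (1/2, 0)
4. R is the centroid of triangle MGL ⇒ R = (11/48, 9/16)
5. X is the intersection of line LZ and line QM ⇒ X = (10/23, 3/23)
2·[GQR] = -13/96, 2·[LNX] = 21/368
[GQR]:[LNX] = -13/96:21/368 = -299/126

[GQR]:[LNX] = -299/126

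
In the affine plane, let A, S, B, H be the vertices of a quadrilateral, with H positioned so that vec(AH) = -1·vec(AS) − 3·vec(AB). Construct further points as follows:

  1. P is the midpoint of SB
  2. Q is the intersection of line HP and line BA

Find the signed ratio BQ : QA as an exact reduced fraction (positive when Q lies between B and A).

Choose coordinates A = (0, 0), S = (1, 0), B = (0, 1), H = (-1, -3).
1. P is the midpoint of SB ⇒ P = (1/2, 1/2)
2. Q is the intersection of line HP and line BA ⇒ Q = (0, -2/3)
Q = B + t·(A−B) with t = 5/3, so BQ:QA = t:(1−t) = 5/3:-2/3

BQ:QA = -5/2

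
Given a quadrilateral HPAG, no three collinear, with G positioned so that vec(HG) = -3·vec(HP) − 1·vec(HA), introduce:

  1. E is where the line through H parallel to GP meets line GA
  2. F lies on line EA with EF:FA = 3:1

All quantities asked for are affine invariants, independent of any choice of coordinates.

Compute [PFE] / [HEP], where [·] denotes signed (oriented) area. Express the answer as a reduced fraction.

Work in coordinates with H = (0, 0), P = (1, 0), A = (0, 1), G = (-3, -1).
1. E is where the line through H parallel to GP meets line GA ⇒ E = (-12/5, -3/5)
2. F lies on line EA with EF:FA = 3:1 ⇒ F = (-3/5, 3/5)
2·[PFE] = 3, 2·[HEP] = 3/5
[PFE]:[HEP] = 3:3/5 = 5

[PFE]:[HEP] = 5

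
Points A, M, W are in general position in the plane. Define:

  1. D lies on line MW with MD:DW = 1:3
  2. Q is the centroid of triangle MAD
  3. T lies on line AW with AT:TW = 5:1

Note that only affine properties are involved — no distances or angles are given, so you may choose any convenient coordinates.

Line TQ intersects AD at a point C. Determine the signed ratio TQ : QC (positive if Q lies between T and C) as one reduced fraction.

TQ:QC = -17/2

Set A = (0, 0), M = (1, 0), W = (0, 1); any affine frame gives the same invariant.
1. D lies on line MW with MD:DW = 1:3 ⇒ D = (3/4, 1/4)
2. Q is the centroid of triangle MAD ⇒ Q = (7/12, 1/12)
3. T lies on line AW with AT:TW = 5:1 ⇒ T = (0, 5/6)
line TQ meets AD at C = (35/68, 35/204)
Q = T + t·(C−T) with t = 17/15, so TQ:QC = 17/15:-2/15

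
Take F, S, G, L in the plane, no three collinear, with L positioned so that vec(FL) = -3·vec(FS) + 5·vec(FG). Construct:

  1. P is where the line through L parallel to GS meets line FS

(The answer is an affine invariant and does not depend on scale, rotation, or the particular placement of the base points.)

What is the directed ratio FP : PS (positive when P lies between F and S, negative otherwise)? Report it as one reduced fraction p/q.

Choose coordinates F = (0, 0), S = (1, 0), G = (0, 1), L = (-3, 5).
1. P is where the line through L parallel to GS meets line FS ⇒ P = (2, 0)
P = F + t·(S−F) with t = 2, so FP:PS = t:(1−t) = 2:-1

FP:PS = -2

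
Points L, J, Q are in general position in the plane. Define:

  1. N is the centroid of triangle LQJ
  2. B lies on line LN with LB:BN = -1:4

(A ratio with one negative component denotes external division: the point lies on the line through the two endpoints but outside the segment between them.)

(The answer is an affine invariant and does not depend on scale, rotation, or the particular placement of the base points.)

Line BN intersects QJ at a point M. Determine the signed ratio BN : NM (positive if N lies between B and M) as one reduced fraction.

BN:NM = 8/3

Set L = (0, 0), J = (1, 0), Q = (0, 1); any affine frame gives the same invariant.
1. N is the centroid of triangle LQJ ⇒ N = (1/3, 1/3)
2. B lies on line LN with LB:BN = -1:4 ⇒ B = (-1/9, -1/9)
line BN meets QJ at M = (1/2, 1/2)
N = B + t·(M−B) with t = 8/11, so BN:NM = 8/11:3/11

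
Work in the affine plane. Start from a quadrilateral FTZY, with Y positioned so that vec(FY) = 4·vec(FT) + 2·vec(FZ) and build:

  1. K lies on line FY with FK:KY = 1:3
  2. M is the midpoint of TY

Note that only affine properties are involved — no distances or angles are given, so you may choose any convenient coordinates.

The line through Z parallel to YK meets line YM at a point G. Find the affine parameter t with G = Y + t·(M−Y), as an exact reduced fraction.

Set F = (0, 0), T = (1, 0), Z = (0, 1), Y = (4, 2); any affine frame gives the same invariant.
1. K lies on line FY with FK:KY = 1:3 ⇒ K = (1, 1/2)
2. M is the midpoint of TY ⇒ M = (5/2, 1)
through Z parallel to YK: direction (-3, -3/2); meets YM at G = (10, 6)
G = Y + t·(M−Y) with t = -4

t = -4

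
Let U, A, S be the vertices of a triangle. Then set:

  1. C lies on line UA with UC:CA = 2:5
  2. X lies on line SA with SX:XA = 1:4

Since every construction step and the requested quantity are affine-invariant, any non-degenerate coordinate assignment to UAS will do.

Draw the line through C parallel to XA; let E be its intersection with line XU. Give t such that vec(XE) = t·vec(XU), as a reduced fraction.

Assign U = (0, 0), A = (1, 0), S = (0, 1) — the answer is frame-independent, so this choice is without loss of generality.
1. C lies on line UA with UC:CA = 2:5 ⇒ C = (2/7, 0)
2. X lies on line SA with SX:XA = 1:4 ⇒ X = (1/5, 4/5)
through C parallel to XA: direction (4/5, -4/5); meets XU at E = (2/35, 8/35)
E = X + t·(U−X) with t = 5/7

t = 5/7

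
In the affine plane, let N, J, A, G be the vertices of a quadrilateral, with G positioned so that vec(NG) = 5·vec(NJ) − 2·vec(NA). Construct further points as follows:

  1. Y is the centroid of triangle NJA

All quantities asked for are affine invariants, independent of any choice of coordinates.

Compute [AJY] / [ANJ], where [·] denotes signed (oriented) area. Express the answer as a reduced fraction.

Assign N = (0, 0), J = (1, 0), A = (0, 1), G = (5, -2) — the answer is frame-independent, so this choice is without loss of generality.
1. Y is the centroid of triangle NJA ⇒ Y = (1/3, 1/3)
2·[AJY] = -1/3, 2·[ANJ] = 1
[AJY]:[ANJ] = -1/3:1 = -1/3

[AJY]:[ANJ] = -1/3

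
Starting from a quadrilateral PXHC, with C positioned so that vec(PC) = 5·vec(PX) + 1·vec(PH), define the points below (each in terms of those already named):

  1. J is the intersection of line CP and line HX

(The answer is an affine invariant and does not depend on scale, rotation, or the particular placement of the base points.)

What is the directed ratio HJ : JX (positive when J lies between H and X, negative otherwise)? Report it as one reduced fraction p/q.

Choose coordinates P = (0, 0), X = (1, 0), H = (0, 1), C = (5, 1).
1. J is the intersection of line CP and line HX ⇒ J = (5/6, 1/6)
J = H + t·(X−H) with t = 5/6, so HJ:JX = t:(1−t) = 5/6:1/6

HJ:JX = 5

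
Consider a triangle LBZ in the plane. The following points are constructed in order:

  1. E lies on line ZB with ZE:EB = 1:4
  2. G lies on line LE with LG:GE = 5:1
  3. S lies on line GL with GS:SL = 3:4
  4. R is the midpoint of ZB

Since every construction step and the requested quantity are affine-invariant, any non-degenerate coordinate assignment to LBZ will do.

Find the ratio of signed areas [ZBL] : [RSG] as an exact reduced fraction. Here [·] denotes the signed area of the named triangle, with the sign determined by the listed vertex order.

[ZBL]:[RSG] = 28/3

Choose coordinates L = (0, 0), B = (1, 0), Z = (0, 1).
1. E lies on line ZB with ZE:EB = 1:4 ⇒ E = (1/5, 4/5)
2. G lies on line LE with LG:GE = 5:1 ⇒ G = (1/6, 2/3)
3. S lies on line GL with GS:SL = 3:4 ⇒ S = (2/21, 8/21)
4. R is the midpoint of ZB ⇒ R = (1/2, 1/2)
2·[ZBL] = -1, 2·[RSG] = -3/28
[ZBL]:[RSG] = -1:-3/28 = 28/3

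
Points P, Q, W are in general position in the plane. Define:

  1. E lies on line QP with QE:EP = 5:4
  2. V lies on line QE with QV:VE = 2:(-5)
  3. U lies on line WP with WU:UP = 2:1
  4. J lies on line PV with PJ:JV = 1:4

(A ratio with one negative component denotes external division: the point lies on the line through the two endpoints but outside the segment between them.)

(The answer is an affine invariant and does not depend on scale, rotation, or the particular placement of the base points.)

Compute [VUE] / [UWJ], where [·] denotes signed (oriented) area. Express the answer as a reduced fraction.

Work in coordinates with P = (0, 0), Q = (1, 0), W = (0, 1).
1. E lies on line QP with QE:EP = 5:4 ⇒ E = (4/9, 0)
2. V lies on line QE with QV:VE = 2:(-5) ⇒ V = (37/27, 0)
3. U lies on line WP with WU:UP = 2:1 ⇒ U = (0, 1/3)
4. J lies on line PV with PJ:JV = 1:4 ⇒ J = (37/135, 0)
2·[VUE] = 25/81, 2·[UWJ] = -74/405
[VUE]:[UWJ] = 25/81:-74/405 = -125/74

[VUE]:[UWJ] = -125/74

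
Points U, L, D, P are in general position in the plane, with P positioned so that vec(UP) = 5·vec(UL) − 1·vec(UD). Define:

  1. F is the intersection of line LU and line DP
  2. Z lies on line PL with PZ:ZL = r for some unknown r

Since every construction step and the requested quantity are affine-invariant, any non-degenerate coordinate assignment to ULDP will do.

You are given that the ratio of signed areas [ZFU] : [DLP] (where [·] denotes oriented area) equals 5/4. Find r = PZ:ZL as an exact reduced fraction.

Set U = (0, 0), L = (1, 0), D = (0, 1), P = (5, -1); any affine frame gives the same invariant.
1. F is the intersection of line LU and line DP ⇒ F = (5/2, 0)
2. With PZ:ZL = r, write λ = r/(r+1) so Z = P + λ·(L−P); Z is affine-linear in λ
Every point depending on Z is an affine combination of Z and λ-independent points, so each such coordinate is linear in λ; the λ² term in each signed area is a multiple of (L−P)×(L−P) = 0, so 2·[ZFU] and 2·[DLP] are each linear in λ. Evaluating at λ=0 and λ=1:
  2·[ZFU] = -5/2·λ + 5/2,   2·[DLP] = 3
So [ZFU]:[DLP] = (-5/2·λ + 5/2) / (3). Setting this equal to 5/4:
  -5/2·λ + 5/2 = 5/4·(3)  ⇒  λ = -1/2
Then r = λ/(1−λ) = (-1/2)/(3/2) = -1/3. Check: with r = -1/3, Z = (7, -3/2) and [ZFU]:[DLP] = 5/4 as required.

r = -1/3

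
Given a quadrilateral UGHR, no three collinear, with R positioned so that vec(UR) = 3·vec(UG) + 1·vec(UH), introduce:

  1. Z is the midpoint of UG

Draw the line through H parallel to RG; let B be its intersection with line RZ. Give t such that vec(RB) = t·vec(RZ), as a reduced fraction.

t = 6

Assign U = (0, 0), G = (1, 0), H = (0, 1), R = (3, 1) — the answer is frame-independent, so this choice is without loss of generality.
1. Z is the midpoint of UG ⇒ Z = (1/2, 0)
through H parallel to RG: direction (-2, -1); meets RZ at B = (-12, -5)
B = R + t·(Z−R) with t = 6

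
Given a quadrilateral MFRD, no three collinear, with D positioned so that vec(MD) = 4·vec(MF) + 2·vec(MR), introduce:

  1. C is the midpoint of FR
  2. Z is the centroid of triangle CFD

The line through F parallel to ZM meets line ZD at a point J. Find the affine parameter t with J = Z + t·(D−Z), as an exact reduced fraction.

t = -5/2

Choose coordinates M = (0, 0), F = (1, 0), R = (0, 1), D = (4, 2).
1. C is the midpoint of FR ⇒ C = (1/2, 1/2)
2. Z is the centroid of triangle CFD ⇒ Z = (11/6, 5/6)
through F parallel to ZM: direction (-11/6, -5/6); meets ZD at J = (-43/12, -25/12)
J = Z + t·(D−Z) with t = -5/2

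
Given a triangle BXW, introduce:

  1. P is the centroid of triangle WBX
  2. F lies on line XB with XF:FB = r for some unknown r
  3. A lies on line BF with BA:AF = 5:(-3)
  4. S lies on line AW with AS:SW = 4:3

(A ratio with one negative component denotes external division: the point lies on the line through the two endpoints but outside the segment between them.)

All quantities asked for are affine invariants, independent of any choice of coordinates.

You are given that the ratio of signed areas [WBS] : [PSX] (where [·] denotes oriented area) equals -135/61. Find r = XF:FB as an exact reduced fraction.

Choose coordinates B = (0, 0), X = (1, 0), W = (0, 1).
1. P is the centroid of triangle WBX ⇒ P = (1/3, 1/3)
2. With XF:FB = r, write λ = r/(r+1) so F = X + λ·(B−X); F is affine-linear in λ
3. A lies on line BF with BA:AF = 5:(-3) ⇒ A is an affine combination of earlier points and hence also affine-linear in λ
4. S lies on line AW with AS:SW = 4:3 ⇒ S is an affine combination of earlier points and hence also affine-linear in λ
Every point depending on F is an affine combination of F and λ-independent points, so each such coordinate is linear in λ; the λ² term in each signed area is a multiple of (B−X)×(B−X) = 0, so 2·[WBS] and 2·[PSX] are each linear in λ. Evaluating at λ=0 and λ=1:
  2·[WBS] = -15/14·λ + 15/14,   2·[PSX] = 5/14·λ − 17/42
So [WBS]:[PSX] = (-15/14·λ + 15/14) / (5/14·λ − 17/42). Setting this equal to -135/61:
  -15/14·λ + 15/14 = -135/61·(5/14·λ − 17/42)  ⇒  λ = 5/8
Then r = λ/(1−λ) = (5/8)/(3/8) = 5/3. Check: with r = 5/3, F = (3/8, 0) and [WBS]:[PSX] = -135/61 as required.

r = 5/3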